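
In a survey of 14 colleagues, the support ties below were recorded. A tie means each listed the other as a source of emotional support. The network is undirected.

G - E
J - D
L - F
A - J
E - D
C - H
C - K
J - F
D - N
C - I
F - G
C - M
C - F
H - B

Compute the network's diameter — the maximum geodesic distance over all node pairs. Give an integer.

Eccentricity of each node (its greatest distance to any other): A:5, B:6, C:4, D:5, E:5, F:3, G:4, H:5, I:5, J:4, K:5, L:4, M:5, N:6.
The maximum eccentricity is 6, realized for instance by the pair N–B via N – D – J – F – C – H – B. So the diameter is 6.

6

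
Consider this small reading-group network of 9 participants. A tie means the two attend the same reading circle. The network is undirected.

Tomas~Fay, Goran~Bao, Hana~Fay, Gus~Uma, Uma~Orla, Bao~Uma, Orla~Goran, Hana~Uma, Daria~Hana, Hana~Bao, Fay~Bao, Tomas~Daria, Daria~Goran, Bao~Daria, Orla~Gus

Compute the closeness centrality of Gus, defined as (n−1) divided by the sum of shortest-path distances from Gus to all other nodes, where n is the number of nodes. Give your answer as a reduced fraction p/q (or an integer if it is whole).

Distances from Gus: Bao:2, Daria:3, Fay:3, Goran:2, Hana:2, Orla:1, Tomas:4, Uma:1. Sum = 18.
n = 9, so closeness = 8/18 = 4/9.

4/9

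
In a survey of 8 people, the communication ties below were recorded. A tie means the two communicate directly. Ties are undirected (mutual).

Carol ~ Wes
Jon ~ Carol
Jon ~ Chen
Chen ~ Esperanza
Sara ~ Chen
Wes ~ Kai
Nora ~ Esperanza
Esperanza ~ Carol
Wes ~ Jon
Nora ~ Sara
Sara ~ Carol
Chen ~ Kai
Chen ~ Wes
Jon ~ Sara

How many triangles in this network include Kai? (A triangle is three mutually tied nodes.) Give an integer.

1

Kai's neighbors: Chen and Wes.
Neighbor pairs that are themselves tied: Kai–Chen–Wes. Each forms one triangle with Kai, for 1 in total.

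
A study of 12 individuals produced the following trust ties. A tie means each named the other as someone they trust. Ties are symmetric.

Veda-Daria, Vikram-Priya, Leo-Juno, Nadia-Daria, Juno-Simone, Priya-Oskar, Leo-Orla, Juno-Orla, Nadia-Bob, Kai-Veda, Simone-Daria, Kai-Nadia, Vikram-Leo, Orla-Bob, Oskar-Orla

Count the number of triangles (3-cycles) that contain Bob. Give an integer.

Bob's neighbors are Nadia and Orla, but none of them are tied to each other, so no triangle contains Bob.

0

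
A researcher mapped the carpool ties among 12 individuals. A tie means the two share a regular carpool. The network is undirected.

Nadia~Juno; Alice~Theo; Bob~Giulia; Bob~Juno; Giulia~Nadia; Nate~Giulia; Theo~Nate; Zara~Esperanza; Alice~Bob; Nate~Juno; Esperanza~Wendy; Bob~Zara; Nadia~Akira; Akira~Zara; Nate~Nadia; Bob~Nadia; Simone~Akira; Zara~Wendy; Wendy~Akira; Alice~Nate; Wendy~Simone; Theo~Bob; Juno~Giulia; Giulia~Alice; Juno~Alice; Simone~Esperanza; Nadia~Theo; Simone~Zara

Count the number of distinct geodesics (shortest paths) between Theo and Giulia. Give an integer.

The shortest distance is 2. The length-2 paths are: Theo–Alice–Giulia; Theo–Nate–Giulia; Theo–Nadia–Giulia; Theo–Bob–Giulia.
That gives 4 distinct shortest paths.

4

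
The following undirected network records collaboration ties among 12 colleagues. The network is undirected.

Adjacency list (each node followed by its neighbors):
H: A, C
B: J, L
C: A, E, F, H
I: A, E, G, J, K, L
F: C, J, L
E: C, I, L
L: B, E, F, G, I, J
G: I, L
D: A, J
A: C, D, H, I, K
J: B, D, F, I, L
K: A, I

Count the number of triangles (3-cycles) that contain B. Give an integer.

B's neighbors: J and L.
Neighbor pairs that are themselves tied: B–J–L. Each forms one triangle with B, for 1 in total.

1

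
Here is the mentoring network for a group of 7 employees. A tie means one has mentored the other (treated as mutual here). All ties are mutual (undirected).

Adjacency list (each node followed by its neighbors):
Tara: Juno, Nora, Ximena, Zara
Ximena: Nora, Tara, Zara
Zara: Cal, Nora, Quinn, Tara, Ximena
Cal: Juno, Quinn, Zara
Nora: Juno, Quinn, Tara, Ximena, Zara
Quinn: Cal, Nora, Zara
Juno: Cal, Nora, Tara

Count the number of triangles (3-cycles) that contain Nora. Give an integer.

Nora's neighbors: Juno, Quinn, Tara, Ximena, and Zara.
Neighbor pairs that are themselves tied: Nora–Juno–Tara; Nora–Quinn–Zara; Nora–Tara–Ximena; Nora–Tara–Zara; Nora–Ximena–Zara. Each forms one triangle with Nora, for 5 in total.

5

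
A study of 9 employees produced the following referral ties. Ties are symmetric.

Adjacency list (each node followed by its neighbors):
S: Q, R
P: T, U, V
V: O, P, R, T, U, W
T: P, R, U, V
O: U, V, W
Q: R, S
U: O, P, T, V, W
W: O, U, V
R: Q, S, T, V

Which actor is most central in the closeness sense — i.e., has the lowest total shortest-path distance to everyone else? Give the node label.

Farness (sum of distances to all others) for each node — O:15, P:15, Q:18, R:12, S:18, T:12, U:13, V:10, W:15.
The smallest farness is 10, for V, so V has the highest closeness.

V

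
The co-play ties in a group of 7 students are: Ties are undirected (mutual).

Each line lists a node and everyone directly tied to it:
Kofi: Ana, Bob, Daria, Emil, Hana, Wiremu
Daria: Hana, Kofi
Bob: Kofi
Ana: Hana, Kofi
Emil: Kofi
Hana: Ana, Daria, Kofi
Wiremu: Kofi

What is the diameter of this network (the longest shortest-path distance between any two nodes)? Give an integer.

Eccentricity of each node (its greatest distance to any other): Ana:2, Bob:2, Daria:2, Emil:2, Hana:2, Kofi:1, Wiremu:2.
The maximum eccentricity is 2, realized for instance by the pair Emil–Wiremu via Emil – Kofi – Wiremu. So the diameter is 2.

2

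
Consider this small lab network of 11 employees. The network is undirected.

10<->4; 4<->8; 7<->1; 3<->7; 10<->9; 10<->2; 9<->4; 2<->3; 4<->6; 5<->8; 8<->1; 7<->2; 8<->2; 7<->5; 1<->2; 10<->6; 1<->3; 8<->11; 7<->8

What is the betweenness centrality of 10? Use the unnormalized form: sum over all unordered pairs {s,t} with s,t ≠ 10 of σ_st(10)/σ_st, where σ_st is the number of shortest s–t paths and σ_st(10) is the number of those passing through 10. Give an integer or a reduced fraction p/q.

29/4

Pairs whose geodesics pass through 10 — 9–6: 1/2; 9–2: 1; 9–1: 1/2; 9–7: 1/2; 9–3: 1; 4–2: 1/2; 4–3: 1/4; 6–2: 1; 6–1: 1/2; 6–7: 1/2; 6–3: 1.
All other pairs contribute 0.
Summing the contributions gives betweenness(10) = 29/4.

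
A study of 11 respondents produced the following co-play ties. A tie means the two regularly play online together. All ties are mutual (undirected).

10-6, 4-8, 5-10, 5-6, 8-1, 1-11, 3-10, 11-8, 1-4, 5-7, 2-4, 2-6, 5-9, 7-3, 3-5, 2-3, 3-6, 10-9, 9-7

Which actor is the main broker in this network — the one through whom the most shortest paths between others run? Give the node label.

Unnormalized betweenness of each node: 1:4, 2:24, 3:83/6, 4:21, 5:11/3, 6:7, 7:4/3, 8:4, 9:1/3, 10:17/6, 11:0.
2 has the largest value, 24, making it the main broker — the node through which the most shortest paths run.

2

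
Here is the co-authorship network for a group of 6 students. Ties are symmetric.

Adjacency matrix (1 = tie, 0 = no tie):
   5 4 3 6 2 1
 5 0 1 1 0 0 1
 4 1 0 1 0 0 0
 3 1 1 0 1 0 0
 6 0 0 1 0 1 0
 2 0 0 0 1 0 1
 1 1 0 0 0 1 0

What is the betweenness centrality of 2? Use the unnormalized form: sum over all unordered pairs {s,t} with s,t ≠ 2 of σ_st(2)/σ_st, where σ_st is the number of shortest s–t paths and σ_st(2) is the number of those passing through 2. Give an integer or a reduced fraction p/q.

Pairs whose geodesics pass through 2 — 6–1: 1.
All other pairs contribute 0.
Summing the contributions gives betweenness(2) = 1.

1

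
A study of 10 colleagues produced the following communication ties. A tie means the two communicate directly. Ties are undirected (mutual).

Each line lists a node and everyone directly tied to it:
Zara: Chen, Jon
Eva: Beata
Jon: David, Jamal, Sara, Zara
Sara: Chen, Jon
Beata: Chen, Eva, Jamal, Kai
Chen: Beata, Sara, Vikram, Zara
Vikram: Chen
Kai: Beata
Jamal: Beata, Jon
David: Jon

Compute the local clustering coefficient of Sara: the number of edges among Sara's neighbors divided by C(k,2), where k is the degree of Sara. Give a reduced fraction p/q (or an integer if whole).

0

Sara's neighbors: Chen and Jon (k = 2).
Possible neighbor pairs: C(2,2) = 1. Edges among them: none → e = 0.
Clustering(Sara) = 0/1.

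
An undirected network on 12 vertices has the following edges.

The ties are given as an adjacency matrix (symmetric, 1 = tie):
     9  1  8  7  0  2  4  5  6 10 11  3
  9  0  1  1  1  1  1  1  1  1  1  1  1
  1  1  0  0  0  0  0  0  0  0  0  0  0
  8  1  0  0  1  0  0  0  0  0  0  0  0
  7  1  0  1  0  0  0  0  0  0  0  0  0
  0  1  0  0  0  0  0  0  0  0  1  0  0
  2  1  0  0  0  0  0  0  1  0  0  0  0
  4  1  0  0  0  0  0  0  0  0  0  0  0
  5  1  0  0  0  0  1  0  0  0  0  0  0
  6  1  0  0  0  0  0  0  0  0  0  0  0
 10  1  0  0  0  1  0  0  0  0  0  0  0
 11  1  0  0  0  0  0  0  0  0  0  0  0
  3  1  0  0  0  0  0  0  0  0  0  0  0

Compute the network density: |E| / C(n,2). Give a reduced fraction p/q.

There are 14 edges and 12 nodes, so the maximum possible is C(12,2) = 66.
Density = 14/66 = 7/33.

7/33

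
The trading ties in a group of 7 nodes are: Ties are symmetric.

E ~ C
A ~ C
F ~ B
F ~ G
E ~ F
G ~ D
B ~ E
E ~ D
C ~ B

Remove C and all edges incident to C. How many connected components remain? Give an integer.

Without C, the remaining ties split the others into: {B, D, E, F, G}; {A}.
That's 2 separate components.

2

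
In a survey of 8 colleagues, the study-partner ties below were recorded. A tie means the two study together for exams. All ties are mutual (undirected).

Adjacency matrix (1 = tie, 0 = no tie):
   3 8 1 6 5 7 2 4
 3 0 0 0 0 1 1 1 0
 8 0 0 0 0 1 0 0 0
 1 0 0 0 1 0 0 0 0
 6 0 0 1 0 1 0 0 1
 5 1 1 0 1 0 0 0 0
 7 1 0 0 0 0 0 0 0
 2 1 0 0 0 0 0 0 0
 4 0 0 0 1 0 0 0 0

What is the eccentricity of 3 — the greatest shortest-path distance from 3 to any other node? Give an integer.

3

Distances from 3: 1:3, 2:1, 4:3, 5:1, 6:2, 7:1, 8:2.
The largest is 3 (to 1 and 4), so the eccentricity of 3 is 3.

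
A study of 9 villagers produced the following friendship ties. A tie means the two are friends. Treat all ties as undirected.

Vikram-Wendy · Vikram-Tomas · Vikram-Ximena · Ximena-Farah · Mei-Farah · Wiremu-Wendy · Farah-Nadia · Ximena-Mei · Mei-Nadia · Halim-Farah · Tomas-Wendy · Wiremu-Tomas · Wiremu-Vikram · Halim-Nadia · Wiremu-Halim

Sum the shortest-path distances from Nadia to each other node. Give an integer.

Distances from Nadia: Farah:1, Halim:1, Mei:1, Tomas:3, Vikram:3, Wendy:3, Wiremu:2, Ximena:2.
Sum = 1 + 1 + 1 + 3 + 3 + 3 + 2 + 2 = 16.

16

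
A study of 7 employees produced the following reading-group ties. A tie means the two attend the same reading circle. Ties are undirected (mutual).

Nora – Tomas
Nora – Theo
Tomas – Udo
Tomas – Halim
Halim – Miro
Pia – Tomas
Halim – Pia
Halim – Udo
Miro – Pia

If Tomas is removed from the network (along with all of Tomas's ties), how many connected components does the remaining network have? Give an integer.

2

Without Tomas, the remaining ties split the others into: {Nora, Theo}; {Halim, Miro, Pia, Udo}.
That's 2 separate components.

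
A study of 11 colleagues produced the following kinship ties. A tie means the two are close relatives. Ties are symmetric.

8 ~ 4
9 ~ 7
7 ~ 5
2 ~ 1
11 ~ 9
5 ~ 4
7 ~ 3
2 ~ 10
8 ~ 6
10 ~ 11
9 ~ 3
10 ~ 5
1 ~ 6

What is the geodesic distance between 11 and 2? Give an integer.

2

One shortest route is 11 – 10 – 2, which uses 2 edges, and 11 and 2 are not directly tied, so nothing shorter exists. So d(11,2) = 2.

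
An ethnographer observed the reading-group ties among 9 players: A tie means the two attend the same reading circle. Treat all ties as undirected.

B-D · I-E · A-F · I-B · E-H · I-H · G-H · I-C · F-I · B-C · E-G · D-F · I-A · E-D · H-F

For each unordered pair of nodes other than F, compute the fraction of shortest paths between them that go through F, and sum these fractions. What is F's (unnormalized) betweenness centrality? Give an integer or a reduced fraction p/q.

Pairs whose geodesics pass through F — D–H: 1/2; D–I: 1/3; D–A: 1; H–A: 1/2; G–A: 1/3.
All other pairs contribute 0.
Summing the contributions gives betweenness(F) = 8/3.

8/3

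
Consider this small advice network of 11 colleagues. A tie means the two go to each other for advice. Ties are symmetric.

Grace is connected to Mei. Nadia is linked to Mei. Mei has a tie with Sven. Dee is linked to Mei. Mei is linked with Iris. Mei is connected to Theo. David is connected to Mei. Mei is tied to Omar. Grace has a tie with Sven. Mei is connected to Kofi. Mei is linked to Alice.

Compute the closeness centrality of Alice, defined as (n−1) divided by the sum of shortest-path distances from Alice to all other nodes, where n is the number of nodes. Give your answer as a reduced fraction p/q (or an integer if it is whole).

Distances from Alice: David:2, Dee:2, Grace:2, Iris:2, Kofi:2, Mei:1, Nadia:2, Omar:2, Sven:2, Theo:2. Sum = 19.
n = 11, so closeness = 10/19.

10/19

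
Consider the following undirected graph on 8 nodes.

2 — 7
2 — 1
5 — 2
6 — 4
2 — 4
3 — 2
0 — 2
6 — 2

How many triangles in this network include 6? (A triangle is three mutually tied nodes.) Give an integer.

1

6's neighbors: 2 and 4.
Neighbor pairs that are themselves tied: 6–2–4. Each forms one triangle with 6, for 1 in total.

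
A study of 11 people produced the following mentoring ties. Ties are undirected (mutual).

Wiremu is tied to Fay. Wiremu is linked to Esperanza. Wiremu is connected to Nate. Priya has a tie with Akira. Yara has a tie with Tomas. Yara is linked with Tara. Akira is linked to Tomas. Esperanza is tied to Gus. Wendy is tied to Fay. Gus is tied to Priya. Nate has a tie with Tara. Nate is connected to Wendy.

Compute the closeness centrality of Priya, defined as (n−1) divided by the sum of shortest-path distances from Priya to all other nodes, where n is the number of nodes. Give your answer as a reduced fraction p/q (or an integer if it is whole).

10/29

Distances from Priya: Akira:1, Esperanza:2, Fay:4, Gus:1, Nate:4, Tara:4, Tomas:2, Wendy:5, Wiremu:3, Yara:3. Sum = 29.
n = 11, so closeness = 10/29.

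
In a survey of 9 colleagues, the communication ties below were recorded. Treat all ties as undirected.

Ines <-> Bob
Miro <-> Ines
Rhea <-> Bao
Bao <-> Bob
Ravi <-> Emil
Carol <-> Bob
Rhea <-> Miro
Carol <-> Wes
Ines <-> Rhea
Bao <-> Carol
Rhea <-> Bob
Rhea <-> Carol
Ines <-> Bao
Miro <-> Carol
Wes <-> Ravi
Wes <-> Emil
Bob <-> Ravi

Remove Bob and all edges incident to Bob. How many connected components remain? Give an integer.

1

Bob's neighbors (Bao, Carol, Ines, Ravi, and Rhea) remain reachable from one another through other ties, so the rest of the network stays in one piece.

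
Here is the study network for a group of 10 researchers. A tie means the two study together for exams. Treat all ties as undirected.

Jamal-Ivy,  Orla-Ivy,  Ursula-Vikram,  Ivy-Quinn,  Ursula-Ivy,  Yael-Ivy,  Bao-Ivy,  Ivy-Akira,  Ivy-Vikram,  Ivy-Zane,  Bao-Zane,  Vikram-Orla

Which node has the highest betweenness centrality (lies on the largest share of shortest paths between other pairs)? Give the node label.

Ivy

Unnormalized betweenness of each node: Akira:0, Bao:0, Ivy:65/2, Jamal:0, Orla:0, Quinn:0, Ursula:0, Vikram:1/2, Yael:0, Zane:0.
Ivy has the largest value, 65/2, making it the main broker — the node through which the most shortest paths run.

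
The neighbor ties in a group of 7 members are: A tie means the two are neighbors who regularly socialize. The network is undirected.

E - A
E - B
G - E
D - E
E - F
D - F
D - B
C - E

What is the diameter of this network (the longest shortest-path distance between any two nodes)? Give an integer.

Eccentricity of each node (its greatest distance to any other): A:2, B:2, C:2, D:2, E:1, F:2, G:2.
The maximum eccentricity is 2, realized for instance by the pair G–F via G – E – F. So the diameter is 2.

2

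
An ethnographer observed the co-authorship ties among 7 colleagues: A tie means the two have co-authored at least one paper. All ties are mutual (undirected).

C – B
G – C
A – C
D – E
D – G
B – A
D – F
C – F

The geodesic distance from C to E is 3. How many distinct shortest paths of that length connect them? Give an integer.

2

The shortest distance is 3. The length-3 paths are: C–G–D–E; C–F–D–E.
That gives 2 distinct shortest paths.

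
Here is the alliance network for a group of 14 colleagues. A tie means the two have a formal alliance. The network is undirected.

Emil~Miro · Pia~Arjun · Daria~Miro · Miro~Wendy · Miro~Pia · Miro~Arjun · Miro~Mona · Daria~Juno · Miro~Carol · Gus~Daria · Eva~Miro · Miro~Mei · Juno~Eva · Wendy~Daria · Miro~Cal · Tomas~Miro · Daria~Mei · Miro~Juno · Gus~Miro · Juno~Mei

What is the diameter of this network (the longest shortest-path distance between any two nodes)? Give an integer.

Eccentricity of each node (its greatest distance to any other): Arjun:2, Cal:2, Carol:2, Daria:2, Emil:2, Eva:2, Gus:2, Juno:2, Mei:2, Miro:1, Mona:2, Pia:2, Tomas:2, Wendy:2.
The maximum eccentricity is 2, realized for instance by the pair Arjun–Emil via Arjun – Miro – Emil. So the diameter is 2.

2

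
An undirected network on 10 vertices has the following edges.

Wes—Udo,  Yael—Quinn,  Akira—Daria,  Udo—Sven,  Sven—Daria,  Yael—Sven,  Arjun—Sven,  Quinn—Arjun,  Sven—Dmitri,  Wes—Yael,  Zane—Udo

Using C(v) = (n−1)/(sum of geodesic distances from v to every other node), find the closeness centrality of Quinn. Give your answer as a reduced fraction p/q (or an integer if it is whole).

Distances from Quinn: Akira:4, Arjun:1, Daria:3, Dmitri:3, Sven:2, Udo:3, Wes:2, Yael:1, Zane:4. Sum = 23.
n = 10, so closeness = 9/23.

9/23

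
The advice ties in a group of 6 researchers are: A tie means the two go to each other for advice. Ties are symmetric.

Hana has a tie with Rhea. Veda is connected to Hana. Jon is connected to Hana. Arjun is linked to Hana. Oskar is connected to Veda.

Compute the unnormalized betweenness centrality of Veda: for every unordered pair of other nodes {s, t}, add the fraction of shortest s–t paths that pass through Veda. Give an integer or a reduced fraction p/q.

4

Pairs whose geodesics pass through Veda — Oskar–Hana: 1; Oskar–Arjun: 1; Oskar–Jon: 1; Oskar–Rhea: 1.
All other pairs contribute 0.
Summing the contributions gives betweenness(Veda) = 4.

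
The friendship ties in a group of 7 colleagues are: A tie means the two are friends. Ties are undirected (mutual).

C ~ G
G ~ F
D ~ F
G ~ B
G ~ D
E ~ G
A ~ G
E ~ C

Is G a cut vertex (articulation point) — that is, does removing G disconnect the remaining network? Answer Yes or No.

Removing G leaves {C and E} with no path to {B}, so the network splits into 4 components. G is a cut vertex.

Yes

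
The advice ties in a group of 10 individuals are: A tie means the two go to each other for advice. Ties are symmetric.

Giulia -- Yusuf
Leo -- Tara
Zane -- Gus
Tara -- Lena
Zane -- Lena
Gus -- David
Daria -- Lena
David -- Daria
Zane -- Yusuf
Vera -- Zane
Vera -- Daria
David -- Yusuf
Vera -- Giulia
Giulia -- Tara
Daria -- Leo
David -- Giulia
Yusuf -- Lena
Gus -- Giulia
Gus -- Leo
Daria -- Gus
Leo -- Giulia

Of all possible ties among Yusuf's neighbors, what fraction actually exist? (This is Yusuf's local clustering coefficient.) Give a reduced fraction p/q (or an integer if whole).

1/3

Yusuf's neighbors: David, Giulia, Lena, and Zane (k = 4).
Possible neighbor pairs: C(4,2) = 6. Edges among them: David–Giulia, Lena–Zane → e = 2.
Clustering(Yusuf) = 2/6 = 1/3.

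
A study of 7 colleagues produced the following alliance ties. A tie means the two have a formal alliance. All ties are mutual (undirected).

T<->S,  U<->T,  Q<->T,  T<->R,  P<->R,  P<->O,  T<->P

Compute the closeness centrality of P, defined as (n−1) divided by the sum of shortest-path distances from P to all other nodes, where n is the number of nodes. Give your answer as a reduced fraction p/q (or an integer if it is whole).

Distances from P: O:1, Q:2, R:1, S:2, T:1, U:2. Sum = 9.
n = 7, so closeness = 6/9 = 2/3.

2/3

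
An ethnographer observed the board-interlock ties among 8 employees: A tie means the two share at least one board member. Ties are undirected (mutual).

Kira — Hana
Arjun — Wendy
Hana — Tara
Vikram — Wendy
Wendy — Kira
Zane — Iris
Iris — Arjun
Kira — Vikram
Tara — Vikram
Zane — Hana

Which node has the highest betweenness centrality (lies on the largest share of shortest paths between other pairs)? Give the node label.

Unnormalized betweenness of each node: Arjun:3, Hana:11/2, Iris:2, Kira:3, Tara:1, Vikram:5/2, Wendy:5, Zane:3.
Hana has the largest value, 11/2, making it the main broker — the node through which the most shortest paths run.

Hana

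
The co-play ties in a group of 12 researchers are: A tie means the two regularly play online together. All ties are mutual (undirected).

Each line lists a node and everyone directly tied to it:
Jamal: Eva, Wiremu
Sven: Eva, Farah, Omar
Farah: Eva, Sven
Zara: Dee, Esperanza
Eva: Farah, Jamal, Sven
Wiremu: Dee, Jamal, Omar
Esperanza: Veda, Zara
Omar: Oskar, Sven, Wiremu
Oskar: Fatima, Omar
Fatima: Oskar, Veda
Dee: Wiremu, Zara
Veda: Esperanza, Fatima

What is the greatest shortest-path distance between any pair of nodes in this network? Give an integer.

Eccentricity of each node (its greatest distance to any other): Dee:4, Esperanza:6, Eva:5, Farah:6, Fatima:4, Jamal:5, Omar:4, Oskar:4, Sven:5, Veda:5, Wiremu:4, Zara:5.
The maximum eccentricity is 6, realized for instance by the pair Esperanza–Farah via Esperanza – Zara – Dee – Wiremu – Jamal – Eva – Farah. So the diameter is 6.

6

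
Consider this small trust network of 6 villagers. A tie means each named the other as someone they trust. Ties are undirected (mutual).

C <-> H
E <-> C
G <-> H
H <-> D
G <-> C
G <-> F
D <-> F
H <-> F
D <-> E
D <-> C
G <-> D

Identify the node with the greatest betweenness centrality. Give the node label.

D

Unnormalized betweenness of each node: C:1, D:7/3, E:0, F:0, G:1/3, H:1/3.
D has the largest value, 7/3, making it the main broker — the node through which the most shortest paths run.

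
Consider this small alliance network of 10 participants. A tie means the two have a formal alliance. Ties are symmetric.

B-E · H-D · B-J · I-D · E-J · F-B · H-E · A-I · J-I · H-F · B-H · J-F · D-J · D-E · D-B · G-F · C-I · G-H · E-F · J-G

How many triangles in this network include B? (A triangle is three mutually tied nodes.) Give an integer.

B's neighbors: D, E, F, H, and J.
Neighbor pairs that are themselves tied: B–D–E; B–D–H; B–D–J; B–E–F; B–E–H; B–E–J; B–F–H; B–F–J. Each forms one triangle with B, for 8 in total.

8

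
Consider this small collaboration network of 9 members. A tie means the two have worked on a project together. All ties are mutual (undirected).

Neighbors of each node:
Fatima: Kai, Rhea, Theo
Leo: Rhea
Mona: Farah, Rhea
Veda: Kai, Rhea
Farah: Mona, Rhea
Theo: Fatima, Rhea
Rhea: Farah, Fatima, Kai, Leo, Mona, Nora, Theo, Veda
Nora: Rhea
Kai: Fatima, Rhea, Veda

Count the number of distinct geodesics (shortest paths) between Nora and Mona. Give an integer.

1

The shortest distance is 2, and the only length-2 path is Nora–Rhea–Mona. So there is exactly 1 shortest path.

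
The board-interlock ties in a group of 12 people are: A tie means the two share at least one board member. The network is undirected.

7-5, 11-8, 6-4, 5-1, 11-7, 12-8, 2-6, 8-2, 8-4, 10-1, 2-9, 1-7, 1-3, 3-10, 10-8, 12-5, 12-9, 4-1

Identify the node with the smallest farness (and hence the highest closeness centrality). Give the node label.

Farness (sum of distances to all others) for each node — 1:19, 2:23, 3:26, 4:20, 5:21, 6:26, 7:22, 8:17, 9:27, 10:21, 11:23, 12:21.
The smallest farness is 17, for 8, so 8 has the highest closeness.

8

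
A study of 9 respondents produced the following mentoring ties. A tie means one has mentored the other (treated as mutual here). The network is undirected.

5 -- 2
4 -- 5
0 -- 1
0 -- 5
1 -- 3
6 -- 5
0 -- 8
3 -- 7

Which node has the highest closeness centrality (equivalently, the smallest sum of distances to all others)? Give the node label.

Farness (sum of distances to all others) for each node — 0:14, 1:17, 2:22, 3:22, 4:22, 5:15, 6:22, 7:29, 8:21.
The smallest farness is 14, for 0, so 0 has the highest closeness.

0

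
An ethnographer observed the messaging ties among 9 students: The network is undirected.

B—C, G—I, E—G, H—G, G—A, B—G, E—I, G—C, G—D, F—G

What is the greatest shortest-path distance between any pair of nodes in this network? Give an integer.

Eccentricity of each node (its greatest distance to any other): A:2, B:2, C:2, D:2, E:2, F:2, G:1, H:2, I:2.
The maximum eccentricity is 2, realized for instance by the pair F–C via F – G – C. So the diameter is 2.

2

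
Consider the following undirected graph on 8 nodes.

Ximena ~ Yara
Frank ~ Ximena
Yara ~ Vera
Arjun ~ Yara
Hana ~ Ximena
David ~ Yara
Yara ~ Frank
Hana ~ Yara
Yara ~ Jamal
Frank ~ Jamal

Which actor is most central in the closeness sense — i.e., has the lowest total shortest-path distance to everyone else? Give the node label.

Farness (sum of distances to all others) for each node — Arjun:13, David:13, Frank:11, Hana:12, Jamal:12, Vera:13, Ximena:11, Yara:7.
The smallest farness is 7, for Yara, so Yara has the highest closeness.

Yara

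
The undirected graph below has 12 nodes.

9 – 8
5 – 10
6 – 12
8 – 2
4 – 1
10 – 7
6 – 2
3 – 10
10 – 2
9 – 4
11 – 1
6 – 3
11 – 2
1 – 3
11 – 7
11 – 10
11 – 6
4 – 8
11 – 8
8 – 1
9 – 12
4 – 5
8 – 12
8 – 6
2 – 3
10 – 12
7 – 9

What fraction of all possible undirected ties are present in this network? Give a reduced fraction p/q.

There are 27 edges and 12 nodes, so the maximum possible is C(12,2) = 66.
Density = 27/66 = 9/22.

9/22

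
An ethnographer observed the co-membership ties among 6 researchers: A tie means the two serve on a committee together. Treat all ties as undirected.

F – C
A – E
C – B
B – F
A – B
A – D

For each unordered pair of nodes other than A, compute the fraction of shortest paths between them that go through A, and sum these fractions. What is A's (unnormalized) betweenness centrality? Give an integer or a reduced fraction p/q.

7

Pairs whose geodesics pass through A — B–D: 1; B–E: 1; F–D: 1; F–E: 1; D–C: 1; D–E: 1; C–E: 1.
All other pairs contribute 0.
Summing the contributions gives betweenness(A) = 7.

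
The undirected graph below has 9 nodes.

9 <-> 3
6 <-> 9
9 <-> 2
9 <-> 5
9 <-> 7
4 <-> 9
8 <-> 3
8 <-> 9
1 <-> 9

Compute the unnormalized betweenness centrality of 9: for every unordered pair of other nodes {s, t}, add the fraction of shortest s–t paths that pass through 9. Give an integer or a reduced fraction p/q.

Pairs whose geodesics pass through 9 — 3–2: 1; 3–5: 1; 3–6: 1; 3–1: 1; 3–7: 1; 3–4: 1; 2–5: 1; 2–6: 1; 2–1: 1; 2–7: 1; 2–4: 1; 2–8: 1; 5–6: 1; 5–1: 1 … (+13 more pairs).
All other pairs contribute 0.
Summing the contributions gives betweenness(9) = 27.

27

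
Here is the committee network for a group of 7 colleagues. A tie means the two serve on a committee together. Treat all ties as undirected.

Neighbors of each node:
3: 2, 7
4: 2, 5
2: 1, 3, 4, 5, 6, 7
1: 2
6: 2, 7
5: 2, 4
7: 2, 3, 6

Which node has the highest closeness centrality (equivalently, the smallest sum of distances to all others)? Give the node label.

Farness (sum of distances to all others) for each node — 1:11, 2:6, 3:10, 4:10, 5:10, 6:10, 7:9.
The smallest farness is 6, for 2, so 2 has the highest closeness.

2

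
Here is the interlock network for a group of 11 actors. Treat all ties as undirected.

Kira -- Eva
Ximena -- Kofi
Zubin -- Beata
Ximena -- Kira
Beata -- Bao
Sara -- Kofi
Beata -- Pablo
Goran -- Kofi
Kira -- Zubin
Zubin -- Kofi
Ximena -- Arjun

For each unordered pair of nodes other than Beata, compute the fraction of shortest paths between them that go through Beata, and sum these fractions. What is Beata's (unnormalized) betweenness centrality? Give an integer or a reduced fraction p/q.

17

Pairs whose geodesics pass through Beata — Pablo–Ximena: 2/2; Pablo–Arjun: 2/2; Pablo–Eva: 1; Pablo–Goran: 1; Pablo–Bao: 1; Pablo–Kofi: 1; Pablo–Kira: 1; Pablo–Sara: 1; Pablo–Zubin: 1; Ximena–Bao: 2/2; Arjun–Bao: 2/2; Eva–Bao: 1; Goran–Bao: 1; Bao–Kofi: 1 … (+3 more pairs).
All other pairs contribute 0.
Summing the contributions gives betweenness(Beata) = 17.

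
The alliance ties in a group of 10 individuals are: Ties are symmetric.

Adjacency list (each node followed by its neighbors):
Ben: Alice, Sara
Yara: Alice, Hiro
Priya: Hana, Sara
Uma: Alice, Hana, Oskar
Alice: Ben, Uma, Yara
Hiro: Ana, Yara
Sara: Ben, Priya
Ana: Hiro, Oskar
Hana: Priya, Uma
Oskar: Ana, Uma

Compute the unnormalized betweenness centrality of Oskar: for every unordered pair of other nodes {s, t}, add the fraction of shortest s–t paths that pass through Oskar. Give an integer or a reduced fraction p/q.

6

Pairs whose geodesics pass through Oskar — Hana–Ana: 1; Hana–Hiro: 1/2; Uma–Ana: 1; Uma–Hiro: 1/2; Ana–Alice: 1/2; Ana–Ben: 1/2; Ana–Sara: 2/3; Ana–Priya: 1; Hiro–Priya: 1/3.
All other pairs contribute 0.
Summing the contributions gives betweenness(Oskar) = 6.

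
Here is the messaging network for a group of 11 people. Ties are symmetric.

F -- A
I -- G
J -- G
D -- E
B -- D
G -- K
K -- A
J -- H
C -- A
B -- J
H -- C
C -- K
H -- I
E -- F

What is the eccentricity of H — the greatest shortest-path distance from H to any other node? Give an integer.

4

Distances from H: A:2, B:2, C:1, D:3, E:4, F:3, G:2, I:1, J:1, K:2.
The largest is 4 (to E), so the eccentricity of H is 4.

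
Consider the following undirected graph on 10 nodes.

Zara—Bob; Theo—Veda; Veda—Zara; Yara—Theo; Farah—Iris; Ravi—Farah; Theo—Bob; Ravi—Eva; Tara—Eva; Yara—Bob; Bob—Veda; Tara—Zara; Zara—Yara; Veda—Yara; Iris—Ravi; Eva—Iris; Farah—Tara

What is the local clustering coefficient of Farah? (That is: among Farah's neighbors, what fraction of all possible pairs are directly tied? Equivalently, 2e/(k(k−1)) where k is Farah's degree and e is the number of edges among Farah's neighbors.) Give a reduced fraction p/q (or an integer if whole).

1/3

Farah's neighbors: Iris, Ravi, and Tara (k = 3).
Possible neighbor pairs: C(3,2) = 3. Edges among them: Iris–Ravi → e = 1.
Clustering(Farah) = 1/3.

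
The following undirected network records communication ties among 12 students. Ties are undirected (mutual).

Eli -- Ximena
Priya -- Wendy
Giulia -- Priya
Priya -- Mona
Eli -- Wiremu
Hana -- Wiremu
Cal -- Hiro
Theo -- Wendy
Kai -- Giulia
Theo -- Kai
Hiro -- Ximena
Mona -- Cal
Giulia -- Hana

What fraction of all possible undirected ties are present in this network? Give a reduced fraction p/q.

13/66

There are 13 edges and 12 nodes, so the maximum possible is C(12,2) = 66.
Density = 13/66.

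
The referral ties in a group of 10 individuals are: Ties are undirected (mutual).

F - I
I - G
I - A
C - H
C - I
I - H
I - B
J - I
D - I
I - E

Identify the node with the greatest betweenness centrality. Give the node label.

I

Unnormalized betweenness of each node: A:0, B:0, C:0, D:0, E:0, F:0, G:0, H:0, I:35, J:0.
I has the largest value, 35, making it the main broker — the node through which the most shortest paths run.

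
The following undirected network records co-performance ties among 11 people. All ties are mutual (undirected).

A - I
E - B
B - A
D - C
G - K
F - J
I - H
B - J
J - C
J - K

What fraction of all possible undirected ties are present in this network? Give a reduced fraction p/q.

There are 10 edges and 11 nodes, so the maximum possible is C(11,2) = 55.
Density = 10/55 = 2/11.

2/11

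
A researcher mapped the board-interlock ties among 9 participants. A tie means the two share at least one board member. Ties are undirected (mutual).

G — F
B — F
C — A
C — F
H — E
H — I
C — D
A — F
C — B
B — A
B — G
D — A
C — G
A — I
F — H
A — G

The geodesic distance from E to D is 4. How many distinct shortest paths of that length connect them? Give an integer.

The shortest distance is 4. The length-4 paths are: E–H–F–C–D; E–H–F–A–D; E–H–I–A–D.
That gives 3 distinct shortest paths.

3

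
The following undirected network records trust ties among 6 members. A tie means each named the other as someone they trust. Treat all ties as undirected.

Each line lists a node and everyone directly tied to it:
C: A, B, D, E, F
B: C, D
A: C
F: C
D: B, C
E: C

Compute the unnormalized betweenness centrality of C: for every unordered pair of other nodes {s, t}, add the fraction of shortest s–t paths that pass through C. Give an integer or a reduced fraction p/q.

Pairs whose geodesics pass through C — B–F: 1; B–E: 1; B–A: 1; D–F: 1; D–E: 1; D–A: 1; F–E: 1; F–A: 1; E–A: 1.
All other pairs contribute 0.
Summing the contributions gives betweenness(C) = 9.

9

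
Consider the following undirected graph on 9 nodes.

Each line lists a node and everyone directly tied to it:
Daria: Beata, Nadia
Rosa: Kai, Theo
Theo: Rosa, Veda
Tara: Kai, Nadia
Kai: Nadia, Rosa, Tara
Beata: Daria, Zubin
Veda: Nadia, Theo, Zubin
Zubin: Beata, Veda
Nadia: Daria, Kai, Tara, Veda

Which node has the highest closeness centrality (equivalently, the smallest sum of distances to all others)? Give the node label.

Farness (sum of distances to all others) for each node — Beata:19, Daria:16, Kai:15, Nadia:12, Rosa:18, Tara:17, Theo:17, Veda:13, Zubin:17.
The smallest farness is 12, for Nadia, so Nadia has the highest closeness.

Nadia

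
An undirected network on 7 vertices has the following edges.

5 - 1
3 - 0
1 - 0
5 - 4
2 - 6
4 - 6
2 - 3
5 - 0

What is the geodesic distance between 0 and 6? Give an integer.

3

One shortest route is 0 – 5 – 4 – 6, which uses 3 edges, and at distance 2 from 0 we only reach {2, 4}, which does not include 6. So d(0,6) = 3.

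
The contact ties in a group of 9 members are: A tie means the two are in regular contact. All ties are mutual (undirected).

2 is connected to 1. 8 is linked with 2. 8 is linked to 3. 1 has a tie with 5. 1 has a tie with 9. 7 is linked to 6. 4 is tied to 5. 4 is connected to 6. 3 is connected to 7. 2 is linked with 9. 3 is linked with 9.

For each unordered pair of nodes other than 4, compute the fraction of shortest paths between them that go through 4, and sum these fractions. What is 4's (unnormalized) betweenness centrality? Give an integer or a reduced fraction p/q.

10/3

Pairs whose geodesics pass through 4 — 7–5: 1; 6–5: 1; 6–1: 1; 6–2: 1/3.
All other pairs contribute 0.
Summing the contributions gives betweenness(4) = 10/3.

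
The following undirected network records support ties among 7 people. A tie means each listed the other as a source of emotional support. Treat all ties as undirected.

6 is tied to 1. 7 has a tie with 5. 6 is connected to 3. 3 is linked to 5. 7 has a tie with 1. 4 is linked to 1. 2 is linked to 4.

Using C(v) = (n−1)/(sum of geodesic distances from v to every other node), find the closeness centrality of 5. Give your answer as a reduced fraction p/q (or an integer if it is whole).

Distances from 5: 1:2, 2:4, 3:1, 4:3, 6:2, 7:1. Sum = 13.
n = 7, so closeness = 6/13.

6/13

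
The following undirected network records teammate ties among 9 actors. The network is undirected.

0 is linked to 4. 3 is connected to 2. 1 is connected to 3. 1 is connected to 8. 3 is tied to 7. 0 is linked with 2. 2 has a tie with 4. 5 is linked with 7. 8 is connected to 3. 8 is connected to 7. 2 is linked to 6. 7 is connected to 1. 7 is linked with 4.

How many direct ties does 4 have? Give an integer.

4 is directly tied to 0, 2, and 7. That is 3 neighbors, so the degree of 4 is 3.

3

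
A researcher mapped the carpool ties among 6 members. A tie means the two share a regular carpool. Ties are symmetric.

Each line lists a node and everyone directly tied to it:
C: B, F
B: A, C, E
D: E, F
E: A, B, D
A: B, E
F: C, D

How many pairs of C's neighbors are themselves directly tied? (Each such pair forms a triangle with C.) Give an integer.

C's neighbors are B and F, but none of them are tied to each other, so no triangle contains C.

0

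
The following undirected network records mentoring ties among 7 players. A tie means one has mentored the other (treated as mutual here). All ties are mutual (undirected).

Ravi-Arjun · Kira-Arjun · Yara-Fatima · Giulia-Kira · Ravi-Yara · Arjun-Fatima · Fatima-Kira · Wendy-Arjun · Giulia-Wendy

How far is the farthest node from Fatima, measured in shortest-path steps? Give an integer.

2

Distances from Fatima: Arjun:1, Giulia:2, Kira:1, Ravi:2, Wendy:2, Yara:1.
The largest is 2 (to Wendy, Ravi, and Giulia), so the eccentricity of Fatima is 2.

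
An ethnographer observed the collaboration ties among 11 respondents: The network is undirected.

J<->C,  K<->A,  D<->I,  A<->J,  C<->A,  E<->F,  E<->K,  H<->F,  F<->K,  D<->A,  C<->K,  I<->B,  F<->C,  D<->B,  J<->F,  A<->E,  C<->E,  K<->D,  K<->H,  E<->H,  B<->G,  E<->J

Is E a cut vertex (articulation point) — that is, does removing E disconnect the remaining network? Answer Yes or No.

Even without E, every remaining node can still reach every other (the residual graph is connected), so E is not a cut vertex.

No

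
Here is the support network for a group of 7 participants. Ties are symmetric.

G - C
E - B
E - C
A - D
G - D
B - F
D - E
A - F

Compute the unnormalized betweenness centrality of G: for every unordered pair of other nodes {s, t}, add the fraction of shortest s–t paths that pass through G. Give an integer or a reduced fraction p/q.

1

Pairs whose geodesics pass through G — A–C: 1/2; D–C: 1/2.
All other pairs contribute 0.
Summing the contributions gives betweenness(G) = 1.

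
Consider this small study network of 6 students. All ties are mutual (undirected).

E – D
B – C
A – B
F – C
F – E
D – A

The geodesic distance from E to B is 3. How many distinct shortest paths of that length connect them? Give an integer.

2

The shortest distance is 3. The length-3 paths are: E–F–C–B; E–D–A–B.
That gives 2 distinct shortest paths.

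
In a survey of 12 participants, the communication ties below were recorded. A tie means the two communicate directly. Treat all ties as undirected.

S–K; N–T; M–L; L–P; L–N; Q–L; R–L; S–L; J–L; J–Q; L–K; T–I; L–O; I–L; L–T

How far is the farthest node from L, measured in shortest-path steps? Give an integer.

Distances from L: I:1, J:1, K:1, M:1, N:1, O:1, P:1, Q:1, R:1, S:1, T:1.
The largest is 1 (to Q, K, R, P, I, S, O, N, M, T, and J), so the eccentricity of L is 1.

1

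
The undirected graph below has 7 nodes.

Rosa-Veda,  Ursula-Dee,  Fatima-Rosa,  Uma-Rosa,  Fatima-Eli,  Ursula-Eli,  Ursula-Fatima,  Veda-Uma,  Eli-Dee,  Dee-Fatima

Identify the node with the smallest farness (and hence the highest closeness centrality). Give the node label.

Fatima

Farness (sum of distances to all others) for each node — Dee:11, Eli:11, Fatima:8, Rosa:9, Uma:13, Ursula:11, Veda:13.
The smallest farness is 8, for Fatima, so Fatima has the highest closeness.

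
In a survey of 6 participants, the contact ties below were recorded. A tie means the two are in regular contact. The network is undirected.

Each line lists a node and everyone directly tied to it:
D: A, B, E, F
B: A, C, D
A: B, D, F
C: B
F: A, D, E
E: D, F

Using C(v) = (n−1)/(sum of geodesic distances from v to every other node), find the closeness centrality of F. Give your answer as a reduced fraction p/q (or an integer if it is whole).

5/8

Distances from F: A:1, B:2, C:3, D:1, E:1. Sum = 8.
n = 6, so closeness = 5/8.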